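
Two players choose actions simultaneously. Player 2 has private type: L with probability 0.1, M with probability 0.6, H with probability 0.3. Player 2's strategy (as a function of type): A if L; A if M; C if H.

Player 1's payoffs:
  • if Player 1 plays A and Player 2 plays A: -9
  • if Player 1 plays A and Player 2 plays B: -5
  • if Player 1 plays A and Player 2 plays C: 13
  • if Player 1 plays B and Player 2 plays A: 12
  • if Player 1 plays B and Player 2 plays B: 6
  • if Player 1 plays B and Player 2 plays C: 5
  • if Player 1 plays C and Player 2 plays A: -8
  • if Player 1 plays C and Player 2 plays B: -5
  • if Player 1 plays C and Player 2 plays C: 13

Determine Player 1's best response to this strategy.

B

Compute Player 1's expected payoff for each action, taking the expectation over Player 2's type.
E[A] = 0.1·(-9) + 0.6·(-9) + 0.3·(13) = -2.4
E[B] = 0.1·(12) + 0.6·(12) + 0.3·(5) = 9.9
E[C] = 0.1·(-8) + 0.6·(-8) + 0.3·(13) = -1.7
Best response: B (9.9 is the largest).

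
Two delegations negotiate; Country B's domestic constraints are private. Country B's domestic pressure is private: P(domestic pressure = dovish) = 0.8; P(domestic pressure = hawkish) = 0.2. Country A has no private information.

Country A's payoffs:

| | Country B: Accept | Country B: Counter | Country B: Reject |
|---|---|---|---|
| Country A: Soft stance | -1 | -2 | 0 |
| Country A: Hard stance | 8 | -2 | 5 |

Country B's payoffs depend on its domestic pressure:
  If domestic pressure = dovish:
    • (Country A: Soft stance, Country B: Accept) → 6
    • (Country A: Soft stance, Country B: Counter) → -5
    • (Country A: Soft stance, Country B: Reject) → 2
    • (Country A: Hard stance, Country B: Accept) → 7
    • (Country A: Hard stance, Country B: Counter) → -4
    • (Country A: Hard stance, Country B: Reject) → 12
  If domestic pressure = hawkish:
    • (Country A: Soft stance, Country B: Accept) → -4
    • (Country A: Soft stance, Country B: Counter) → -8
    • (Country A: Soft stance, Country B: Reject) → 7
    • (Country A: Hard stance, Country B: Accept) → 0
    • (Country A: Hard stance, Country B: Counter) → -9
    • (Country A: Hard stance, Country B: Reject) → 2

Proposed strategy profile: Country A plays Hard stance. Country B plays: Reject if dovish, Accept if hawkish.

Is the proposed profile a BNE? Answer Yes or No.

A profile is a BNE iff every type of every player is best-responding given beliefs about the other side.
Country A plays Hard stance: E[Hard stance] = 0.8·(5) + 0.2·(8) = 5.6; E[Soft stance] = -0.2. Best-responding. ✓
Country B (domestic pressure dovish), facing Hard stance: Accept gives 7, Counter gives -4, Reject gives 12. Proposed Reject is best. ✓
Country B (domestic pressure hawkish), facing Hard stance: Accept gives 0, Counter gives -9, Reject gives 2. Proposed Accept is not best — profitable deviation exists. ✗

No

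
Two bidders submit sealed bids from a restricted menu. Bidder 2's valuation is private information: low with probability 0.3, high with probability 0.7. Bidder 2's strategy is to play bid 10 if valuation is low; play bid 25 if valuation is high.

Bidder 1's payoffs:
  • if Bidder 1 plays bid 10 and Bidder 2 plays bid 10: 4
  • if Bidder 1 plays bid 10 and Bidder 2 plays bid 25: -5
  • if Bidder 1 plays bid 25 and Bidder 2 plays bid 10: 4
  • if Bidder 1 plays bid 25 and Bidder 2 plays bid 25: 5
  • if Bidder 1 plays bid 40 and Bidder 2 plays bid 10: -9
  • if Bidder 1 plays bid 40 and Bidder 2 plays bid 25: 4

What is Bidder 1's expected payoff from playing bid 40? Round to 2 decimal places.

0.10

E[bid 40] = 0.3·(-9) + 0.7·4 = (-2.7) + 2.8 = 0.1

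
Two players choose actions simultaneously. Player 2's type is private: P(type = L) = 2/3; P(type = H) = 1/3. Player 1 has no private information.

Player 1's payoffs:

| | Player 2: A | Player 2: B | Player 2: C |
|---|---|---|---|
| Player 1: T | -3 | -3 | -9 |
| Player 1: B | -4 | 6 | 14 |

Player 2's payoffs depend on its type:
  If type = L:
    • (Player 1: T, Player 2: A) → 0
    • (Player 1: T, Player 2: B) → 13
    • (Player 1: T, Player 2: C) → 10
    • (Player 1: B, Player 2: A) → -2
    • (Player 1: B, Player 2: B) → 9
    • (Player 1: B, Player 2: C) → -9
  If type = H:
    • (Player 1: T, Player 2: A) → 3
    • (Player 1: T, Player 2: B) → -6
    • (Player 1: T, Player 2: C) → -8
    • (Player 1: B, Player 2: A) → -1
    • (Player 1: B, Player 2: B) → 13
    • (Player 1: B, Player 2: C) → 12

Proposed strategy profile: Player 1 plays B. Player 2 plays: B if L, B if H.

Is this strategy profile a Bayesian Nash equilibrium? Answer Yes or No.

A profile is a BNE iff every type of every player is best-responding given beliefs about the other side.
Player 1 plays B: E[B] = 2/3·(6) + 1/3·(6) = 6; E[T] = -3. Best-responding. ✓
Player 2 (type L), facing B: A gives -2, B gives 9, C gives -9. Proposed B is best. ✓
Player 2 (type H), facing B: A gives -1, B gives 13, C gives 12. Proposed B is best. ✓

Yes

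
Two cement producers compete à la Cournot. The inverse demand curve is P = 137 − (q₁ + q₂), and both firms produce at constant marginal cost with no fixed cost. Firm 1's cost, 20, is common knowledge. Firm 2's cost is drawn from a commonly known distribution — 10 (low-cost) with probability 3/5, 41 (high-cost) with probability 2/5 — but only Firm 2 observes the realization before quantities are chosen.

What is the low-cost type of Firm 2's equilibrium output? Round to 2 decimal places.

43.60

Type-c best response for Firm 2: q₂(c) = (137 − c)/2 − q₁/2.
Firm 1 maximizes expected profit; its first-order condition is 137 − 2q₁ − E[q₂] − 20 = 0.
Substituting E[q₂] and solving: E[c₂] = 22.4, so q₁ = (137 − 2·20 + 22.4)/3 = 39.8.
q₂(low-cost) = (137 − 10 − 39.8)/2 = 43.6.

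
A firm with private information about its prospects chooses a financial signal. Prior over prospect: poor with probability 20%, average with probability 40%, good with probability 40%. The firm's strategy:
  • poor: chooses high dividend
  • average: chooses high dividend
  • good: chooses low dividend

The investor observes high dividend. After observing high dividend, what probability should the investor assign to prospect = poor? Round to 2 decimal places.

P(high dividend) = 0.2·1 + 0.4·1 + 0.4·0 = 0.6
P(poor | high dividend) = (0.2·1) / 0.6 = 0.2 / 0.6 = 0.333333

0.33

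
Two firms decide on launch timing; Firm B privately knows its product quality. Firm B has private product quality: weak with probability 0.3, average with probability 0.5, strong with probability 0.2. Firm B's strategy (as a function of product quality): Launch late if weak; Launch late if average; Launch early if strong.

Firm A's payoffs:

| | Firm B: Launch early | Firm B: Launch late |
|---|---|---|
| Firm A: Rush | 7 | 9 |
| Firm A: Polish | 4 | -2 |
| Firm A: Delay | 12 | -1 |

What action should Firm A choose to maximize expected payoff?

Rush

E[Rush] = 0.3·(9) + 0.5·(9) + 0.2·(7) = 8.6
E[Polish] = 0.3·(-2) + 0.5·(-2) + 0.2·(4) = -0.8
E[Delay] = 0.3·(-1) + 0.5·(-1) + 0.2·(12) = 1.6
Best response: Rush (8.6 is the largest).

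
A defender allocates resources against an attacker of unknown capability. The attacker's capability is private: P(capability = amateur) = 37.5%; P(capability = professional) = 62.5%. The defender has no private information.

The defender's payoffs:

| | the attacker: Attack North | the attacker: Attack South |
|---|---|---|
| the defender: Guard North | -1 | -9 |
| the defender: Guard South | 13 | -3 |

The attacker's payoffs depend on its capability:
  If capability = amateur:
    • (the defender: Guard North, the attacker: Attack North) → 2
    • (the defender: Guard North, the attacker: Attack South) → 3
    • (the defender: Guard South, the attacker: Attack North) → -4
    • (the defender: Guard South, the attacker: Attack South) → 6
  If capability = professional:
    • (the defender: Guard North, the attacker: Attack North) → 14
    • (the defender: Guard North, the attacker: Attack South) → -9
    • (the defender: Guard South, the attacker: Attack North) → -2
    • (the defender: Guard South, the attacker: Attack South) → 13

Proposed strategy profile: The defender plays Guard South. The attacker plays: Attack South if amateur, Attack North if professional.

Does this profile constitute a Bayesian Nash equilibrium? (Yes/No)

No

A profile is a BNE iff every type of every player is best-responding given beliefs about the other side.
The defender plays Guard South: E[Guard South] = 0.375·(-3) + 0.625·(13) = 7; E[Guard North] = -4. Best-responding. ✓
The attacker (capability amateur), facing Guard South: Attack North gives -4, Attack South gives 6. Proposed Attack South is best. ✓
The attacker (capability professional), facing Guard South: Attack North gives -2, Attack South gives 13. Proposed Attack North is not best — profitable deviation exists. ✗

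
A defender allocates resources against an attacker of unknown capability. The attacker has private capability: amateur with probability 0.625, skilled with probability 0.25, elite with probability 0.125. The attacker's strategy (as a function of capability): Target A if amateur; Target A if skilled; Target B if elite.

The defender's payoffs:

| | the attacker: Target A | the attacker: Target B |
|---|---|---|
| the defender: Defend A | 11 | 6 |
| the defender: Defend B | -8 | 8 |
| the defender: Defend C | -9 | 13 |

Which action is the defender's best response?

Defend A

E[Defend A] = 0.625·(11) + 0.25·(11) + 0.125·(6) = 10.375
E[Defend B] = 0.625·(-8) + 0.25·(-8) + 0.125·(8) = -6
E[Defend C] = 0.625·(-9) + 0.25·(-9) + 0.125·(13) = -6.25
Best response: Defend A (10.375 is the largest).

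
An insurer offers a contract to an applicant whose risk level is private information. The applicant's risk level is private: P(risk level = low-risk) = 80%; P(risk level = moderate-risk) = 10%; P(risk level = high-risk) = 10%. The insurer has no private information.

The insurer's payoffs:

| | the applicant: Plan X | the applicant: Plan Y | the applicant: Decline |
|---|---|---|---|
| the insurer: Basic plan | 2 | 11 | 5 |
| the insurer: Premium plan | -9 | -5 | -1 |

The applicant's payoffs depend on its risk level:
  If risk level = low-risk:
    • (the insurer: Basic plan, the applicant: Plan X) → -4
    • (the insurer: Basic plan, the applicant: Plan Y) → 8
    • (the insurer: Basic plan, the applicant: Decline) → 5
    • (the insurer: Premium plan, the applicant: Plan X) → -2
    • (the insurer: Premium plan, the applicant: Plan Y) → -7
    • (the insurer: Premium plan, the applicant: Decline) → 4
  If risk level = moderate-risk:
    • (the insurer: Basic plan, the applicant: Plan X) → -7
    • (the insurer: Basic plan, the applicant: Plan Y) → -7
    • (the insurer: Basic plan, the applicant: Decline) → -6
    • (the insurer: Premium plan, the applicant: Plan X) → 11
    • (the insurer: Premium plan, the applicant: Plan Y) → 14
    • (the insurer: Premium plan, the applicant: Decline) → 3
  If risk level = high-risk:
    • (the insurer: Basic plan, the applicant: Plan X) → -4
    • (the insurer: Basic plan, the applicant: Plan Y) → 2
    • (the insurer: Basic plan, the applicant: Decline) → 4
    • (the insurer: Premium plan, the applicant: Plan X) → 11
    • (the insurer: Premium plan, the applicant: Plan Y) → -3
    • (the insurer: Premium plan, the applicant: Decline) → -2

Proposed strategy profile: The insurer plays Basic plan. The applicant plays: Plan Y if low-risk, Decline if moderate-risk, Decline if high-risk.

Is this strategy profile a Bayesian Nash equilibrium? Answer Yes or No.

The insurer plays Basic plan: E[Basic plan] = 0.8·(11) + 0.1·(5) + 0.1·(5) = 9.8; E[Premium plan] = -4.2. Best-responding. ✓
The applicant (risk level low-risk), facing Basic plan: Plan X gives -4, Plan Y gives 8, Decline gives 5. Proposed Plan Y is best. ✓
The applicant (risk level moderate-risk), facing Basic plan: Plan X gives -7, Plan Y gives -7, Decline gives -6. Proposed Decline is best. ✓
The applicant (risk level high-risk), facing Basic plan: Plan X gives -4, Plan Y gives 2, Decline gives 4. Proposed Decline is best. ✓

Yes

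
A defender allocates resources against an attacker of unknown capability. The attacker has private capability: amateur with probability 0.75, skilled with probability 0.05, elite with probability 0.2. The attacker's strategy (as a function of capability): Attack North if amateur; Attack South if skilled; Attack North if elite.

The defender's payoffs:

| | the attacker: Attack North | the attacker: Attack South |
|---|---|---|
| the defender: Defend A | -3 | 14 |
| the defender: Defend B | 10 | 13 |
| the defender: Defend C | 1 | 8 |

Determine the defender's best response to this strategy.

E[Defend A] = 0.75·(-3) + 0.05·(14) + 0.2·(-3) = -2.15
E[Defend B] = 0.75·(10) + 0.05·(13) + 0.2·(10) = 10.15
E[Defend C] = 0.75·(1) + 0.05·(8) + 0.2·(1) = 1.35
Best response: Defend B (10.15 is the largest).

Defend B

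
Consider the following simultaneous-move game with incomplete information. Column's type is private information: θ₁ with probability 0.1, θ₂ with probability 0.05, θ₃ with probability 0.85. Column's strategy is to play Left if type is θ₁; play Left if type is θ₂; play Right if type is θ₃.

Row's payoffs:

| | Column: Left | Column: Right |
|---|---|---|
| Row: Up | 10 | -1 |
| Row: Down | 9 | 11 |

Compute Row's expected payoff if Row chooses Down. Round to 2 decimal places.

10.70

E[Down] = 0.1·9 + 0.05·9 + 0.85·11 = 0.9 + 0.45 + 9.35 = 10.7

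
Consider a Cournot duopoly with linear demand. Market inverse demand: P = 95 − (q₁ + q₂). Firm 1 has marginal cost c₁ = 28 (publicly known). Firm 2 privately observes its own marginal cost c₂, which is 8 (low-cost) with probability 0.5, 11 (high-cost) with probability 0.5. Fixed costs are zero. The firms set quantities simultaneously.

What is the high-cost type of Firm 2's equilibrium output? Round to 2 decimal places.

Each type of Firm 2 best-responds to q₁; Firm 1 best-responds to the expected q₂ over Firm 2's types.
Firm 2 with cost c maximizes (95 − (q₁+q₂) − c)·q₂, giving q₂(c) = (95 − c − q₁)/2.
E[c₂] = 0.5·8 + 0.5·11 = 9.5
Firm 1's FOC against E[q₂] yields q₁ = (95 − 2·28 + E[c₂])/3 = (95 − 56 + 9.5)/3 = 16.1667.
q₂(high-cost) = (95 − 11 − 16.1667)/2 = 33.9167.

33.92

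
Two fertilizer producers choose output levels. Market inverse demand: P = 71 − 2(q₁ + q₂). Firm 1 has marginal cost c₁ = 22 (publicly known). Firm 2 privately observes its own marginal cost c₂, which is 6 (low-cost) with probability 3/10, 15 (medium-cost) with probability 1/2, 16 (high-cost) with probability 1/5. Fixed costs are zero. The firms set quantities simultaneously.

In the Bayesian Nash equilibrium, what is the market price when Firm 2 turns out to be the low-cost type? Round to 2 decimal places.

31.92

Firm 2 with cost c maximizes (71 − 2(q₁+q₂) − c)·q₂, giving q₂(c) = (71 − c − 2q₁)/4.
E[c₂] = 3/10·6 + 1/2·15 + 1/5·16 = 12.5
Firm 1's FOC against E[q₂] yields q₁ = (71 − 2·22 + E[c₂])/6 = (71 − 44 + 12.5)/6 = 6.58333.
q₂(low-cost) = 12.9583, so P = 71 − 2·(6.58333 + 12.9583) = 31.9167.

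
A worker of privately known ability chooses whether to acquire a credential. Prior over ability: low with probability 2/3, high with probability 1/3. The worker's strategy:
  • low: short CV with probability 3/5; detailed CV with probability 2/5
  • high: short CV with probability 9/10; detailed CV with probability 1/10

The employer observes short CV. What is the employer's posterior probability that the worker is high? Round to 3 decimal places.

P(short CV) = (2/3)·(3/5) + (1/3)·(9/10) = 7/10
P(high | short CV) = ((1/3)·(9/10)) / (7/10) = (3/10) / (7/10) = 3/7

0.429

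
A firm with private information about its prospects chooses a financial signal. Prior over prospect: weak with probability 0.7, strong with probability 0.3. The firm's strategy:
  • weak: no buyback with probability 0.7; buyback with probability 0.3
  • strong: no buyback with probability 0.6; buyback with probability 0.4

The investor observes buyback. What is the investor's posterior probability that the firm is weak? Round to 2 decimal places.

P(buyback) = 0.7·0.3 + 0.3·0.4 = 0.33
P(weak | buyback) = (0.7·0.3) / 0.33 = 0.21 / 0.33 = 0.636364

0.64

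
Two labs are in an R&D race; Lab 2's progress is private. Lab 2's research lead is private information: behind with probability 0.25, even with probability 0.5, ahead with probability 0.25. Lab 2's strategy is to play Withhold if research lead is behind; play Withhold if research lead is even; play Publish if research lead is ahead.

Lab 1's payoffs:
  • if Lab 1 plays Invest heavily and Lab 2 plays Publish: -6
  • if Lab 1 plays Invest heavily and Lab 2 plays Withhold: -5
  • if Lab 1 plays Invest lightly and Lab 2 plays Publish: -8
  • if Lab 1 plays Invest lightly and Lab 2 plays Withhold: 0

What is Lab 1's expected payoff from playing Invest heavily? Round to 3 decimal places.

E[Invest heavily] = 0.25·(-5) + 0.5·(-5) + 0.25·(-6) = (-1.25) + (-2.5) + (-1.5) = -5.25

-5.250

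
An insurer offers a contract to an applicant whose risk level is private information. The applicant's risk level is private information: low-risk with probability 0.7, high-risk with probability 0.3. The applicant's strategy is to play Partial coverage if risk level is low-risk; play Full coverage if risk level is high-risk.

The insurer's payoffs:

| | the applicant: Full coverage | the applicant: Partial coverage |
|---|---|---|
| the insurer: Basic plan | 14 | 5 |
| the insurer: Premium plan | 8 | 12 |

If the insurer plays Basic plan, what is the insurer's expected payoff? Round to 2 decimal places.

7.70

E[Basic plan] = 0.7·5 + 0.3·14 = 3.5 + 4.2 = 7.7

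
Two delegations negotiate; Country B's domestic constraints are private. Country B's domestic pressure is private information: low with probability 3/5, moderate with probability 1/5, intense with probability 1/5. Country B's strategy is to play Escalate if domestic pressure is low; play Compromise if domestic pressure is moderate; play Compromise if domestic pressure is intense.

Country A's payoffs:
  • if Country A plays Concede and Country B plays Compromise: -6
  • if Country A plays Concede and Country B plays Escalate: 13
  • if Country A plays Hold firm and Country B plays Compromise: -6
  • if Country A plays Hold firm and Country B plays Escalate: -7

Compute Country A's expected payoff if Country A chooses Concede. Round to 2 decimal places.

5.40

Take the expectation over Country B's domestic pressure, weighting each type's action by its prior probability.
E[Concede] = 3/5·13 + 1/5·(-6) + 1/5·(-6) = 39/5 + (-6/5) + (-6/5) = 27/5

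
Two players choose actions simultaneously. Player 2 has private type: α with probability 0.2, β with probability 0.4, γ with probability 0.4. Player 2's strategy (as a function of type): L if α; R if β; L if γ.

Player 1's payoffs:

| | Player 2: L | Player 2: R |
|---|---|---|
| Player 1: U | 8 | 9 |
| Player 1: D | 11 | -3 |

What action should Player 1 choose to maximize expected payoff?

U

E[U] = 0.2·(8) + 0.4·(9) + 0.4·(8) = 8.4
E[D] = 0.2·(11) + 0.4·(-3) + 0.4·(11) = 5.4
Best response: U (8.4 is the largest).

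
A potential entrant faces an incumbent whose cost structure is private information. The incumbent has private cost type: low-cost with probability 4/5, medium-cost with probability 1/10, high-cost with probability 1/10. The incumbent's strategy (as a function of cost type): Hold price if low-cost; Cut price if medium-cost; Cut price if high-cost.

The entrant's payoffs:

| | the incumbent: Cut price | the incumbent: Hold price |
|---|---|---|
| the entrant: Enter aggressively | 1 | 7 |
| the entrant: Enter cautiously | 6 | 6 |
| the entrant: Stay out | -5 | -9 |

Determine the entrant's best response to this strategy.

E[Enter aggressively] = 4/5·(7) + 1/10·(1) + 1/10·(1) = 29/5
E[Enter cautiously] = 4/5·(6) + 1/10·(6) + 1/10·(6) = 6
E[Stay out] = 4/5·(-9) + 1/10·(-5) + 1/10·(-5) = -41/5
Best response: Enter cautiously (6 is the largest).

Enter cautiously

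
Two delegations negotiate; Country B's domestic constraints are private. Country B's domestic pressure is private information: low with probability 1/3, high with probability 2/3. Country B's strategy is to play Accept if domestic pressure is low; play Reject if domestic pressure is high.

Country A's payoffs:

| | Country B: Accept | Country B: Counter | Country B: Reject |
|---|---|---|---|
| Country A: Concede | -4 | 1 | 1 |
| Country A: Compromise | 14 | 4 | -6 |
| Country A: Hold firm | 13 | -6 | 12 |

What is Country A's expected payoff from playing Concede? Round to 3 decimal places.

E[Concede] = 1/3·(-4) + 2/3·1 = (-4/3) + 2/3 = -2/3

-0.667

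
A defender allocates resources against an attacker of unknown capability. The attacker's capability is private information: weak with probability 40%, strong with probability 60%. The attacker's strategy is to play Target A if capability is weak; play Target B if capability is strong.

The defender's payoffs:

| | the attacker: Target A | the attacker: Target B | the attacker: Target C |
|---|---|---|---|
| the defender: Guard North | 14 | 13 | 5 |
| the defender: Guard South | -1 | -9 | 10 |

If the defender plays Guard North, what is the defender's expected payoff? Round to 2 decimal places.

Take the expectation over the attacker's capability, weighting each type's action by its prior probability.
E[Guard North] = 0.4·14 + 0.6·13 = 5.6 + 7.8 = 13.4

13.40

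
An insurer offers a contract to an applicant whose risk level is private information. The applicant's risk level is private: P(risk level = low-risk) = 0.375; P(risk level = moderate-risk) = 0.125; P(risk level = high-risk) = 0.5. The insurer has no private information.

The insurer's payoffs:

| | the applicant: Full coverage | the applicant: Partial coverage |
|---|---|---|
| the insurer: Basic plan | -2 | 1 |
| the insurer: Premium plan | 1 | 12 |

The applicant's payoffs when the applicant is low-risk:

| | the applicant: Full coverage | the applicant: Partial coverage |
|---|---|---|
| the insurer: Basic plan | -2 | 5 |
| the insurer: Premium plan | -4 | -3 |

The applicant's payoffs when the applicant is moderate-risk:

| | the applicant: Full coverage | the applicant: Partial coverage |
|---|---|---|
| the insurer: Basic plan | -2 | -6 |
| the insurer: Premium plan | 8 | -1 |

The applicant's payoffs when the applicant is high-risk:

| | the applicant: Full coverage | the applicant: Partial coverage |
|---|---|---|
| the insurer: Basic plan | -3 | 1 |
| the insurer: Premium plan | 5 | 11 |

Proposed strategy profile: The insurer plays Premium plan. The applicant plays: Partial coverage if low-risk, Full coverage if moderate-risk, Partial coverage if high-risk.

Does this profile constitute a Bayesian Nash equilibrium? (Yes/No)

Yes

The insurer plays Premium plan: E[Premium plan] = 0.375·(12) + 0.125·(1) + 0.5·(12) = 10.625; E[Basic plan] = 0.625. Best-responding. ✓
The applicant (risk level low-risk), facing Premium plan: Full coverage gives -4, Partial coverage gives -3. Proposed Partial coverage is best. ✓
The applicant (risk level moderate-risk), facing Premium plan: Full coverage gives 8, Partial coverage gives -1. Proposed Full coverage is best. ✓
The applicant (risk level high-risk), facing Premium plan: Full coverage gives 5, Partial coverage gives 11. Proposed Partial coverage is best. ✓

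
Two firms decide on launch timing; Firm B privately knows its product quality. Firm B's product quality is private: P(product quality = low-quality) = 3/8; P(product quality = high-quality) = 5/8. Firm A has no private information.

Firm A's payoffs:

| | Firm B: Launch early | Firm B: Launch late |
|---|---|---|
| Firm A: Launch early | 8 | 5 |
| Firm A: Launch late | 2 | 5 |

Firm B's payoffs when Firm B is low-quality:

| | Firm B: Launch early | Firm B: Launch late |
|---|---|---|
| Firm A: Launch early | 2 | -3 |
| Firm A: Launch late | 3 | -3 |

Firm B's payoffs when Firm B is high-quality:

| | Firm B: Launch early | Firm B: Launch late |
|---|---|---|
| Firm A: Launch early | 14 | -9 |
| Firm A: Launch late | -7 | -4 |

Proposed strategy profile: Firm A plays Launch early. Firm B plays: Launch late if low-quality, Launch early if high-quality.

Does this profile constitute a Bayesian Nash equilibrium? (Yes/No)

No

A profile is a BNE iff every type of every player is best-responding given beliefs about the other side.
Firm A plays Launch early: E[Launch early] = 3/8·(5) + 5/8·(8) = 55/8; E[Launch late] = 25/8. Best-responding. ✓
Firm B (product quality low-quality), facing Launch early: Launch early gives 2, Launch late gives -3. Proposed Launch late is not best — profitable deviation exists. ✗
Firm B (product quality high-quality), facing Launch early: Launch early gives 14, Launch late gives -9. Proposed Launch early is best. ✓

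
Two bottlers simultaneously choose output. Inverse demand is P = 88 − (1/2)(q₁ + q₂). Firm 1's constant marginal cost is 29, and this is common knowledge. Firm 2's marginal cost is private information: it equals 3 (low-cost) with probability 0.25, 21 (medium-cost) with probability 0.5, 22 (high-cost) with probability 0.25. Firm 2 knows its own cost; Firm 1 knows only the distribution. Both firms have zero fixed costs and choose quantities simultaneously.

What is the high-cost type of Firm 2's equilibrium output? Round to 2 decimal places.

Type-c best response for Firm 2: q₂(c) = (88 − c) − q₁/2.
Firm 1 maximizes expected profit; its first-order condition is 88 − q₁ − (1/2)E[q₂] − 29 = 0.
Substituting E[q₂] and solving: E[c₂] = 16.75, so q₁ = (88 − 2·29 + 16.75)/(3/2) = 31.1667.
q₂(high-cost) = (88 − 22 − (1/2)·31.1667) = 50.4167.

50.42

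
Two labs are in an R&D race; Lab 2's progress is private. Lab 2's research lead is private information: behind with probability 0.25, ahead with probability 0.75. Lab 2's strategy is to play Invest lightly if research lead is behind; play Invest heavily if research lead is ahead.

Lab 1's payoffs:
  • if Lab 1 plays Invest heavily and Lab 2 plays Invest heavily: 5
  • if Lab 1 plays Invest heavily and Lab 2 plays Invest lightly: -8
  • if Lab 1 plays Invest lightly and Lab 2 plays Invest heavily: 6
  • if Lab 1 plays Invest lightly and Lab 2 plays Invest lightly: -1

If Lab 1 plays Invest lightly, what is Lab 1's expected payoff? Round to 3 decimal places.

Take the expectation over Lab 2's research lead, weighting each type's action by its prior probability.
E[Invest lightly] = 0.25·(-1) + 0.75·6 = (-0.25) + 4.5 = 4.25

4.250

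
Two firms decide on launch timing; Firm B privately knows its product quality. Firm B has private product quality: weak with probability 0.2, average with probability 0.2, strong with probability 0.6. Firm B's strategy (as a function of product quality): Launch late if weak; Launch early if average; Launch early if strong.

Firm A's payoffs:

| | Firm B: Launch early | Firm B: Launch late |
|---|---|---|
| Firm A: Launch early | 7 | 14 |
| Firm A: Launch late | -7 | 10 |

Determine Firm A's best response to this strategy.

Compute Firm A's expected payoff for each action, taking the expectation over Firm B's type.
E[Launch early] = 0.2·(14) + 0.2·(7) + 0.6·(7) = 8.4
E[Launch late] = 0.2·(10) + 0.2·(-7) + 0.6·(-7) = -3.6
Best response: Launch early (8.4 is the largest).

Launch early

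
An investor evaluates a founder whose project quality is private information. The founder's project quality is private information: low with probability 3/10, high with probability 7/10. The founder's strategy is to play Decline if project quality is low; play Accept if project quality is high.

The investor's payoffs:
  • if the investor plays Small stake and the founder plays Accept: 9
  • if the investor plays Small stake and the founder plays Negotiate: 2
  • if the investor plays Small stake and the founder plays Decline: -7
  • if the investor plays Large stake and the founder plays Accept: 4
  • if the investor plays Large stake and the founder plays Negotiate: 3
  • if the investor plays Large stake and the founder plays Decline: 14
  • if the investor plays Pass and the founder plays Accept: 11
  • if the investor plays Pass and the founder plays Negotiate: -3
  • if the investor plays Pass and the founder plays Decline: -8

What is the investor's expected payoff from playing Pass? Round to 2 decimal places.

E[Pass] = 3/10·(-8) + 7/10·11 = (-12/5) + 77/10 = 53/10

5.30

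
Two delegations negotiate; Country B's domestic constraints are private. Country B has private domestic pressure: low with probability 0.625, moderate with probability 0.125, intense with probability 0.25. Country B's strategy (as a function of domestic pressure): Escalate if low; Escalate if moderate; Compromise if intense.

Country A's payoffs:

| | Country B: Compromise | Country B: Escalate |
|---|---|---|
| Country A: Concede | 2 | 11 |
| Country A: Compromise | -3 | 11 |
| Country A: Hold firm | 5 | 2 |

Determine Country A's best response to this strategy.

E[Concede] = 0.625·(11) + 0.125·(11) + 0.25·(2) = 8.75
E[Compromise] = 0.625·(11) + 0.125·(11) + 0.25·(-3) = 7.5
E[Hold firm] = 0.625·(2) + 0.125·(2) + 0.25·(5) = 2.75
Best response: Concede (8.75 is the largest).

Concede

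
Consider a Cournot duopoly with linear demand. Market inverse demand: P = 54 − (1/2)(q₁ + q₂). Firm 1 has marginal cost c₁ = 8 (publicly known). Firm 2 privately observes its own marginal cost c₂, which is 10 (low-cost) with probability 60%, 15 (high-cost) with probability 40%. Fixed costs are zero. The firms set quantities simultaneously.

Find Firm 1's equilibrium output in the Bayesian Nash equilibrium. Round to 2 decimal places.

33.33

Each type of Firm 2 best-responds to q₁; Firm 1 best-responds to the expected q₂ over Firm 2's types.
Firm 2 with cost c maximizes (54 − (1/2)(q₁+q₂) − c)·q₂, giving q₂(c) = (54 − c − (1/2)q₁).
E[c₂] = 0.6·10 + 0.4·15 = 12
Firm 1's FOC against E[q₂] yields q₁ = (54 − 2·8 + E[c₂])/(3/2) = (54 − 16 + 12)/(3/2) = 33.3333.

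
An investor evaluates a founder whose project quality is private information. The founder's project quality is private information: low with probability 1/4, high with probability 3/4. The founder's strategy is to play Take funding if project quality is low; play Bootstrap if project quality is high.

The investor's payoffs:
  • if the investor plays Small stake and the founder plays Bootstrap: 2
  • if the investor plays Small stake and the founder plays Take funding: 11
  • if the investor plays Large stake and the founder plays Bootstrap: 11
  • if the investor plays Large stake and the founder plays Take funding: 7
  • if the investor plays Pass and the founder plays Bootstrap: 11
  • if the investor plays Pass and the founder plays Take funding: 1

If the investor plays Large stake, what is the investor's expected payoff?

Take the expectation over the founder's project quality, weighting each type's action by its prior probability.
E[Large stake] = 1/4·7 + 3/4·11 = 7/4 + 33/4 = 10

10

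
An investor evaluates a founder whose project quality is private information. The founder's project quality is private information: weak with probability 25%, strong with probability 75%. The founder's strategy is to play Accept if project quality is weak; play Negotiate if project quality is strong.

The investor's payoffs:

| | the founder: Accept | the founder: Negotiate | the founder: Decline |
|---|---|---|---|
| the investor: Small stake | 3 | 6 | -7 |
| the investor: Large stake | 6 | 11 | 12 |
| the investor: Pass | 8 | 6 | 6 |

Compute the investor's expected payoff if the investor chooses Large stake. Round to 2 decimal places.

9.75

Take the expectation over the founder's project quality, weighting each type's action by its prior probability.
E[Large stake] = 0.25·6 + 0.75·11 = 1.5 + 8.25 = 9.75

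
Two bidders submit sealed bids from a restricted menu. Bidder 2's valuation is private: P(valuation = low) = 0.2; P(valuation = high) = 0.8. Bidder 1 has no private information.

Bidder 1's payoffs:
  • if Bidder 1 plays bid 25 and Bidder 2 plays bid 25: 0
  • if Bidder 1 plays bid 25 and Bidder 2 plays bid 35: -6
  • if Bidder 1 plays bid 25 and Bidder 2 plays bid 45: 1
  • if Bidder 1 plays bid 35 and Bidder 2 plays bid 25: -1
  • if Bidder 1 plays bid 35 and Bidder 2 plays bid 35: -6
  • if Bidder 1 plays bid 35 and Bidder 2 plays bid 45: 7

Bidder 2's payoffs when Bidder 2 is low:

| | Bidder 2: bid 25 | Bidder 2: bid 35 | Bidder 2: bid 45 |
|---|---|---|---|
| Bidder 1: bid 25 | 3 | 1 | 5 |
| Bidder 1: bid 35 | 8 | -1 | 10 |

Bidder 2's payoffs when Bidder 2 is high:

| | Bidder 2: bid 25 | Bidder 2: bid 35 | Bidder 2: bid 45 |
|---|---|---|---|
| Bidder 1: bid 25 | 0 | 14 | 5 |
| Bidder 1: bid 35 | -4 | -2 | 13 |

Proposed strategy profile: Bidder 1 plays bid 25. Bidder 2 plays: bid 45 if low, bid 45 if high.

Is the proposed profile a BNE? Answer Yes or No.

Bidder 1 plays bid 25: E[bid 25] = 0.2·(1) + 0.8·(1) = 1; E[bid 35] = 7. Not best-responding. ✗
Bidder 2 (valuation low), facing bid 25: bid 25 gives 3, bid 35 gives 1, bid 45 gives 5. Proposed bid 45 is best. ✓
Bidder 2 (valuation high), facing bid 25: bid 25 gives 0, bid 35 gives 14, bid 45 gives 5. Proposed bid 45 is not best — profitable deviation exists. ✗

No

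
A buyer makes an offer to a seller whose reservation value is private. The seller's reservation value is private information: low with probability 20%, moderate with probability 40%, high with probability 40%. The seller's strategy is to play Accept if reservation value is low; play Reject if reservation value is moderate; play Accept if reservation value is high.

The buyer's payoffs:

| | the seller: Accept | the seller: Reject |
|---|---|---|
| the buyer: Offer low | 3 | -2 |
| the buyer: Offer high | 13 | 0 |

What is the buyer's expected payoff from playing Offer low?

E[Offer low] = 0.2·3 + 0.4·(-2) + 0.4·3 = 0.6 + (-0.8) + 1.2 = 1

1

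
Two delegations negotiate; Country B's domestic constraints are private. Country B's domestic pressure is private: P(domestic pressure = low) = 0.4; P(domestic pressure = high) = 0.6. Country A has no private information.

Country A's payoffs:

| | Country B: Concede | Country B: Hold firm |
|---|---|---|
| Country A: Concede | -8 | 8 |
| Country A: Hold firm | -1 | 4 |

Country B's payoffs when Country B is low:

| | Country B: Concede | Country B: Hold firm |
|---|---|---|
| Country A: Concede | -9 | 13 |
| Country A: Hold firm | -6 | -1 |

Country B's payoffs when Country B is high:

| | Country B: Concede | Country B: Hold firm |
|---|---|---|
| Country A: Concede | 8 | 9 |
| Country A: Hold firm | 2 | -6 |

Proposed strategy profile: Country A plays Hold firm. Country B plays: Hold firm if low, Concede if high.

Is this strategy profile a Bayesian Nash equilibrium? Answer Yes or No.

Yes

A profile is a BNE iff every type of every player is best-responding given beliefs about the other side.
Country A plays Hold firm: E[Hold firm] = 0.4·(4) + 0.6·(-1) = 1; E[Concede] = -1.6. Best-responding. ✓
Country B (domestic pressure low), facing Hold firm: Concede gives -6, Hold firm gives -1. Proposed Hold firm is best. ✓
Country B (domestic pressure high), facing Hold firm: Concede gives 2, Hold firm gives -6. Proposed Concede is best. ✓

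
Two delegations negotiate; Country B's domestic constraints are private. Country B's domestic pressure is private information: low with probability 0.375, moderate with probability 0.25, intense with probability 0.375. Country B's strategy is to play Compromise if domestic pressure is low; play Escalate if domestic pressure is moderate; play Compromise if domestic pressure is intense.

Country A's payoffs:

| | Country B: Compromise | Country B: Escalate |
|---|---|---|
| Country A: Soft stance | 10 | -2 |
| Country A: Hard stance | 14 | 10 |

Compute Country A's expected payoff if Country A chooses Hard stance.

Take the expectation over Country B's domestic pressure, weighting each type's action by its prior probability.
E[Hard stance] = 0.375·14 + 0.25·10 + 0.375·14 = 5.25 + 2.5 + 5.25 = 13

13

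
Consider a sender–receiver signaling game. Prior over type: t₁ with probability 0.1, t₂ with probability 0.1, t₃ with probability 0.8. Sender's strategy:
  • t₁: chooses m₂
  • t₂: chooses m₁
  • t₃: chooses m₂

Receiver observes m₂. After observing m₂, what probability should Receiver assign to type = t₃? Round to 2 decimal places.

P(m₂) = 0.1·1 + 0.1·0 + 0.8·1 = 0.9
P(t₃ | m₂) = (0.8·1) / 0.9 = 0.8 / 0.9 = 0.888889

0.89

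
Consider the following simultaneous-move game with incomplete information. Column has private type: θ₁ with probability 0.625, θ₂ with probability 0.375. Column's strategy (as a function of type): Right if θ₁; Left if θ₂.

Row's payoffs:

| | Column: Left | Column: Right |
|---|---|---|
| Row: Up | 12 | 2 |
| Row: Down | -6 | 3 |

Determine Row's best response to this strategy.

Compute Row's expected payoff for each action, taking the expectation over Column's type.
E[Up] = 0.625·(2) + 0.375·(12) = 5.75
E[Down] = 0.625·(3) + 0.375·(-6) = -0.375
Best response: Up (5.75 is the largest).

Up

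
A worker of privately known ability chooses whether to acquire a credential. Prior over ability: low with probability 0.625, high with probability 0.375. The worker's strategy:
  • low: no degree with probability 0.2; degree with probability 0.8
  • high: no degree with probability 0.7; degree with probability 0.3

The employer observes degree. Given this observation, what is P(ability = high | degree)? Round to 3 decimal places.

P(degree) = 0.625·0.8 + 0.375·0.3 = 0.6125
P(high | degree) = (0.375·0.3) / 0.6125 = 0.1125 / 0.6125 = 0.183673

0.184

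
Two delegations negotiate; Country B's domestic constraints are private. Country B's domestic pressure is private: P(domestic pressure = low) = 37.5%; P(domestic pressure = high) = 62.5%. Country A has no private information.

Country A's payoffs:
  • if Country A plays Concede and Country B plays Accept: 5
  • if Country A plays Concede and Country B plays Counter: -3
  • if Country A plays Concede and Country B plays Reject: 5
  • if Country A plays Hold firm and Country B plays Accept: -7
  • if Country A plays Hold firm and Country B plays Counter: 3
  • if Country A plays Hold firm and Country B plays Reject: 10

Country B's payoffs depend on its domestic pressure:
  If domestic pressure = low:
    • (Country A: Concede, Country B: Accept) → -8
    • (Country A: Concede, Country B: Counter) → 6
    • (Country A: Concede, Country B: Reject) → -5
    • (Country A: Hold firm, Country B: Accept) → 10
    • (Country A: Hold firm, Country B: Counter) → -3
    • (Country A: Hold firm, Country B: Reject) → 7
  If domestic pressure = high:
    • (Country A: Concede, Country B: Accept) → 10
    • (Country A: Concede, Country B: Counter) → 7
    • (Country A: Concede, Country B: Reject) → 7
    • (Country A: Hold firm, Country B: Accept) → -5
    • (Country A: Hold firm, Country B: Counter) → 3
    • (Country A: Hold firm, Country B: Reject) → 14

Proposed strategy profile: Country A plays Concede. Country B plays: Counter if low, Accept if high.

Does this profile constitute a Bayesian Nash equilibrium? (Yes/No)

Yes

Country A plays Concede: E[Concede] = 0.375·(-3) + 0.625·(5) = 2; E[Hold firm] = -3.25. Best-responding. ✓
Country B (domestic pressure low), facing Concede: Accept gives -8, Counter gives 6, Reject gives -5. Proposed Counter is best. ✓
Country B (domestic pressure high), facing Concede: Accept gives 10, Counter gives 7, Reject gives 7. Proposed Accept is best. ✓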